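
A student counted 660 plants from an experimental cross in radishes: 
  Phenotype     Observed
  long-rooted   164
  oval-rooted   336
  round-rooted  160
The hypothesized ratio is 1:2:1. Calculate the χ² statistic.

0.267

Expected counts for N = 660 under a 1:2:1 ratio (total parts = 4):
  long-rooted: 660 × 1/4 = 165
  oval-rooted: 660 × 2/4 = 330
  round-rooted: 660 × 1/4 = 165
χ² = Σ (O − E)² / E
  long-rooted: (164 − 165)² / 165 = 0.0061
  oval-rooted: (336 − 330)² / 330 = 0.1091
  round-rooted: (160 − 165)² / 165 = 0.1515
χ² = 0.0061 + 0.1091 + 0.1515 = 0.2667 ≈ 0.267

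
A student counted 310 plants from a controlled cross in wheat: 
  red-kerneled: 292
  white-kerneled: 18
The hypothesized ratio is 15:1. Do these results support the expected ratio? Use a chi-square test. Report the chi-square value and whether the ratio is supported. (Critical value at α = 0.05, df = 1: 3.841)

The 15:1 ratio has 16 parts, so with N = 310 the expected counts are:
  red-kerneled: 310 × 15/16 = 290.625
  white-kerneled: 310 × 1/16 = 19.375
χ² = Σ (O − E)² / E
  red-kerneled: (292 − 290.625)² / 290.625 = 0.0065
  white-kerneled: (18 − 19.375)² / 19.375 = 0.0976
χ² = 0.0065 + 0.0976 = 0.1041 ≈ 0.104
Degrees of freedom = 2 − 1 = 1; critical value at α = 0.05 is 3.841.
Since 0.104 < 3.841, we fail to reject the null hypothesis — the data are consistent with the 15:1 ratio.

0.104; consistent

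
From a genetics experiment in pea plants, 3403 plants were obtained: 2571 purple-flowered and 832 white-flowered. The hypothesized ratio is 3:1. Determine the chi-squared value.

0.551

Expected counts for N = 3403 under a 3:1 ratio (total parts = 4):
  purple-flowered: 3403 × 3/4 = 2552.25
  white-flowered: 3403 × 1/4 = 850.75
χ² = Σ (O − E)² / E
  purple-flowered: (2571 − 2552.25)² / 2552.25 = 0.1377
  white-flowered: (832 − 850.75)² / 850.75 = 0.4132
χ² = 0.1377 + 0.4132 = 0.5509 ≈ 0.551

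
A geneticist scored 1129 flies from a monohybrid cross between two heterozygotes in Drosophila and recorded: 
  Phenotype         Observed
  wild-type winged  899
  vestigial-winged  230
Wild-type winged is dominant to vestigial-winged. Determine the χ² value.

For a monohybrid cross between heterozygotes with complete dominance, the expected phenotypic ratio is 3:1.
Total ratio parts = 4. Expected numbers out of 1129:
  wild-type winged: 1129 × 3/4 = 846.75
  vestigial-winged: 1129 × 1/4 = 282.25
χ² = Σ (O − E)² / E
  wild-type winged: (899 − 846.75)² / 846.75 = 3.2242
  vestigial-winged: (230 − 282.25)² / 282.25 = 9.6725
χ² = 3.2242 + 9.6725 = 12.8967 ≈ 12.897

12.897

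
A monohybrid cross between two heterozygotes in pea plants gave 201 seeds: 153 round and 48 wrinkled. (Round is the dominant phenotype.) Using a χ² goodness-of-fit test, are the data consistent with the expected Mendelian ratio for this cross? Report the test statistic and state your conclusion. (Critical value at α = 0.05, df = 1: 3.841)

0.134; consistent

For a monohybrid cross between heterozygotes with complete dominance, the expected phenotypic ratio is 3:1.
Under the 3:1 hypothesis (Σ ratio = 4, N = 201):
  round: 201 × 3/4 = 150.75
  wrinkled: 201 × 1/4 = 50.25
χ² = Σ (O − E)² / E
  round: (153 − 150.75)² / 150.75 = 0.0336
  wrinkled: (48 − 50.25)² / 50.25 = 0.1007
χ² = 0.0336 + 0.1007 = 0.1343 ≈ 0.134
Degrees of freedom = 2 − 1 = 1; critical value at α = 0.05 is 3.841.
Since 0.134 < 3.841, we fail to reject the null hypothesis — the data are consistent with the 3:1 ratio.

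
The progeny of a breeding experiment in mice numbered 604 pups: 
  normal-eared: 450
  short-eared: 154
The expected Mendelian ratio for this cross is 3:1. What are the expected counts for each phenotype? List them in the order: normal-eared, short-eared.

Total ratio parts = 4. Expected numbers out of 604:
  normal-eared: 604 × 3/4 = 453
  short-eared: 604 × 1/4 = 151

453, 151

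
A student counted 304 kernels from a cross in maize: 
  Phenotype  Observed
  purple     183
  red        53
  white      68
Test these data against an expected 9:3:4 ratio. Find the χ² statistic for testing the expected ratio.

Total ratio parts = 16. Expected numbers out of 304:
  purple: 304 × 9/16 = 171
  red: 304 × 3/16 = 57
  white: 304 × 4/16 = 76
χ² = Σ (O − E)² / E
  purple: (183 − 171)² / 171 = 0.8421
  red: (53 − 57)² / 57 = 0.2807
  white: (68 − 76)² / 76 = 0.8421
χ² = 0.8421 + 0.2807 + 0.8421 = 1.9649 ≈ 1.965

1.965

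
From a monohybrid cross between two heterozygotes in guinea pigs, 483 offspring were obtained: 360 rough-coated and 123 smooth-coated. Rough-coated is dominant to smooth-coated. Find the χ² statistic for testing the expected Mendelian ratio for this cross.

For a monohybrid cross between heterozygotes with complete dominance, the expected phenotypic ratio is 3:1.
The 3:1 ratio has 4 parts, so with N = 483 the expected counts are:
  rough-coated: 483 × 3/4 = 362.25
  smooth-coated: 483 × 1/4 = 120.75
χ² = Σ (O − E)² / E
  rough-coated: (360 − 362.25)² / 362.25 = 0.0140
  smooth-coated: (123 − 120.75)² / 120.75 = 0.0419
χ² = 0.0140 + 0.0419 = 0.0559 ≈ 0.056

0.056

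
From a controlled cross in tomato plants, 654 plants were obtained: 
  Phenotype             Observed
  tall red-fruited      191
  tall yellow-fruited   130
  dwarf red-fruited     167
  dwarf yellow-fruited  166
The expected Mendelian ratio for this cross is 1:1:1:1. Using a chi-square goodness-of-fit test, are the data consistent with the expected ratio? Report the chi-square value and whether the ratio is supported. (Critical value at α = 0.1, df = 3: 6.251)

11.602; not consistent

Total ratio parts = 4. Expected numbers out of 654:
  tall red-fruited: 654 × 1/4 = 163.5
  tall yellow-fruited: 654 × 1/4 = 163.5
  dwarf red-fruited: 654 × 1/4 = 163.5
  dwarf yellow-fruited: 654 × 1/4 = 163.5
χ² = Σ (O − E)² / E
  tall red-fruited: (191 − 163.5)² / 163.5 = 4.6254
  tall yellow-fruited: (130 − 163.5)² / 163.5 = 6.8639
  dwarf red-fruited: (167 − 163.5)² / 163.5 = 0.0749
  dwarf yellow-fruited: (166 − 163.5)² / 163.5 = 0.0382
χ² = 4.6254 + 6.8639 + 0.0749 + 0.0382 = 11.6024 ≈ 11.602
Degrees of freedom = 4 − 1 = 3; critical value at α = 0.1 is 6.251.
Since 11.602 > 6.251, we reject the null hypothesis — the data do not fit the 1:1:1:1 ratio.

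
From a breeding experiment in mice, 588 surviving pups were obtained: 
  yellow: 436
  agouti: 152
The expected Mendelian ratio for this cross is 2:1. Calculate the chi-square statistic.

14.816

Under the 2:1 hypothesis (Σ ratio = 3, N = 588):
  yellow: 588 × 2/3 = 392
  agouti: 588 × 1/3 = 196
χ² = Σ (O − E)² / E
  yellow: (436 − 392)² / 392 = 4.9388
  agouti: (152 − 196)² / 196 = 9.8776
χ² = 4.9388 + 9.8776 = 14.8164 ≈ 14.816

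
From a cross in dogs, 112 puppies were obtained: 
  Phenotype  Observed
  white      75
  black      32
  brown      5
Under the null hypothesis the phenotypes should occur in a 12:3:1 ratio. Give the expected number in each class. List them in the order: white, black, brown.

84, 21, 7

Expected counts for N = 112 under a 12:3:1 ratio (total parts = 16):
  white: 112 × 12/16 = 84
  black: 112 × 3/16 = 21
  brown: 112 × 1/16 = 7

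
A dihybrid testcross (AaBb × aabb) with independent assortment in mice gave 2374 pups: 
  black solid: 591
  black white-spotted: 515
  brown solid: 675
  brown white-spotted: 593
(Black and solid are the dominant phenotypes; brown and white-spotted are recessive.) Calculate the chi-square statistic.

21.586

A dihybrid testcross with independent assortment gives a 1:1:1:1 ratio.
The 1:1:1:1 ratio has 4 parts, so with N = 2374 the expected counts are:
  black solid: 2374 × 1/4 = 593.5
  black white-spotted: 2374 × 1/4 = 593.5
  brown solid: 2374 × 1/4 = 593.5
  brown white-spotted: 2374 × 1/4 = 593.5
χ² = Σ (O − E)² / E
  black solid: (591 − 593.5)² / 593.5 = 0.0105
  black white-spotted: (515 − 593.5)² / 593.5 = 10.3829
  brown solid: (675 − 593.5)² / 593.5 = 11.1917
  brown white-spotted: (593 − 593.5)² / 593.5 = 0.0004
χ² = 0.0105 + 10.3829 + 11.1917 + 0.0004 = 21.5855 ≈ 21.586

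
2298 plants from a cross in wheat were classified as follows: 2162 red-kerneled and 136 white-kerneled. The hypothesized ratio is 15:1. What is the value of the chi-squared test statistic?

Under the 15:1 hypothesis (Σ ratio = 16, N = 2298):
  red-kerneled: 2298 × 15/16 = 2154.375
  white-kerneled: 2298 × 1/16 = 143.625
χ² = Σ (O − E)² / E
  red-kerneled: (2162 − 2154.375)² / 2154.375 = 0.0270
  white-kerneled: (136 − 143.625)² / 143.625 = 0.4048
χ² = 0.0270 + 0.4048 = 0.4318 ≈ 0.432

0.432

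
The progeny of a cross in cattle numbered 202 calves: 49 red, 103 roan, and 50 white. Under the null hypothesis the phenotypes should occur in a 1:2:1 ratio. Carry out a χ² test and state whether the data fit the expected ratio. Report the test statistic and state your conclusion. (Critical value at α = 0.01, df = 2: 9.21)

Expected counts for N = 202 under a 1:2:1 ratio (total parts = 4):
  red: 202 × 1/4 = 50.5
  roan: 202 × 2/4 = 101
  white: 202 × 1/4 = 50.5
χ² = Σ (O − E)² / E
  red: (49 − 50.5)² / 50.5 = 0.0446
  roan: (103 − 101)² / 101 = 0.0396
  white: (50 − 50.5)² / 50.5 = 0.0050
χ² = 0.0446 + 0.0396 + 0.0050 = 0.0892 ≈ 0.089
Degrees of freedom = 3 − 1 = 2; critical value at α = 0.01 is 9.21.
Since 0.089 < 9.21, we fail to reject the null hypothesis — the data are consistent with the 1:2:1 ratio.

0.089; consistent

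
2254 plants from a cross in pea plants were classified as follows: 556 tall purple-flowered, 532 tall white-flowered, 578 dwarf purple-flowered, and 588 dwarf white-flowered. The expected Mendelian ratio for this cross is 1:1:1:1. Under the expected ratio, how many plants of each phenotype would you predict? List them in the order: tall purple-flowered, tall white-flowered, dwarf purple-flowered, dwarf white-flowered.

563.5, 563.5, 563.5, 563.5

Under the 1:1:1:1 hypothesis (Σ ratio = 4, N = 2254):
  tall purple-flowered: 2254 × 1/4 = 563.5
  tall white-flowered: 2254 × 1/4 = 563.5
  dwarf purple-flowered: 2254 × 1/4 = 563.5
  dwarf white-flowered: 2254 × 1/4 = 563.5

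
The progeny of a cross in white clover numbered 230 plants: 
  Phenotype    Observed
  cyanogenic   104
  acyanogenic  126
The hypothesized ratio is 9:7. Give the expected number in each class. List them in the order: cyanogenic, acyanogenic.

129.375, 100.625

Expected counts for N = 230 under a 9:7 ratio (total parts = 16):
  cyanogenic: 230 × 9/16 = 129.375
  acyanogenic: 230 × 7/16 = 100.625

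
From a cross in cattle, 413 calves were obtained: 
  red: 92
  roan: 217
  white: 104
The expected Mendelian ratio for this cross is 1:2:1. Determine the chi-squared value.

Under the 1:2:1 hypothesis (Σ ratio = 4, N = 413):
  red: 413 × 1/4 = 103.25
  roan: 413 × 2/4 = 206.5
  white: 413 × 1/4 = 103.25
χ² = Σ (O − E)² / E
  red: (92 − 103.25)² / 103.25 = 1.2258
  roan: (217 − 206.5)² / 206.5 = 0.5339
  white: (104 − 103.25)² / 103.25 = 0.0054
χ² = 1.2258 + 0.5339 + 0.0054 = 1.7651 ≈ 1.765

1.765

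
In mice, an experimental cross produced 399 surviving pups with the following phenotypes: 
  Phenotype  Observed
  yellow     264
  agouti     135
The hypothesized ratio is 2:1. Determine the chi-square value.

0.045

Expected counts for N = 399 under a 2:1 ratio (total parts = 3):
  yellow: 399 × 2/3 = 266
  agouti: 399 × 1/3 = 133
χ² = Σ (O − E)² / E
  yellow: (264 − 266)² / 266 = 0.0150
  agouti: (135 − 133)² / 133 = 0.0301
χ² = 0.0150 + 0.0301 = 0.0451 ≈ 0.045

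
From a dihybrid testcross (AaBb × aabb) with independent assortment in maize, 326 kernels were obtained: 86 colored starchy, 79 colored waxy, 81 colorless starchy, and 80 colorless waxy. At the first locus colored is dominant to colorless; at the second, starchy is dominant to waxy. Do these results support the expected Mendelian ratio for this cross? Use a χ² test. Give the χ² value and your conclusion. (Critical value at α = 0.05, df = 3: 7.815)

0.356; consistent

A dihybrid testcross with independent assortment gives a 1:1:1:1 ratio.
Under the 1:1:1:1 hypothesis (Σ ratio = 4, N = 326):
  colored starchy: 326 × 1/4 = 81.5
  colored waxy: 326 × 1/4 = 81.5
  colorless starchy: 326 × 1/4 = 81.5
  colorless waxy: 326 × 1/4 = 81.5
χ² = Σ (O − E)² / E
  colored starchy: (86 − 81.5)² / 81.5 = 0.2485
  colored waxy: (79 − 81.5)² / 81.5 = 0.0767
  colorless starchy: (81 − 81.5)² / 81.5 = 0.0031
  colorless waxy: (80 − 81.5)² / 81.5 = 0.0276
χ² = 0.2485 + 0.0767 + 0.0031 + 0.0276 = 0.3559 ≈ 0.356
Degrees of freedom = 4 − 1 = 3; critical value at α = 0.05 is 7.815.
Since 0.356 < 7.815, we fail to reject the null hypothesis — the data are consistent with the 1:1:1:1 ratio.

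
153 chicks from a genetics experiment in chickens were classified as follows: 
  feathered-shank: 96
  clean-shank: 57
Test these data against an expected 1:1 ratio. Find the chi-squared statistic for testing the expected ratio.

Under the 1:1 hypothesis (Σ ratio = 2, N = 153):
  feathered-shank: 153 × 1/2 = 76.5
  clean-shank: 153 × 1/2 = 76.5
χ² = Σ (O − E)² / E
  feathered-shank: (96 − 76.5)² / 76.5 = 4.9706
  clean-shank: (57 − 76.5)² / 76.5 = 4.9706
χ² = 4.9706 + 4.9706 = 9.9412 ≈ 9.941

9.941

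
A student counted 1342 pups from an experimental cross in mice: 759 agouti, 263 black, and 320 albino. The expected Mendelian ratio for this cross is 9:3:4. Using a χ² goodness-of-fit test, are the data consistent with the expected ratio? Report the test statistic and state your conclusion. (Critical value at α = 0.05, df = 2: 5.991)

Expected counts for N = 1342 under a 9:3:4 ratio (total parts = 16):
  agouti: 1342 × 9/16 = 754.875
  black: 1342 × 3/16 = 251.625
  albino: 1342 × 4/16 = 335.5
χ² = Σ (O − E)² / E
  agouti: (759 − 754.875)² / 754.875 = 0.0225
  black: (263 − 251.625)² / 251.625 = 0.5142
  albino: (320 − 335.5)² / 335.5 = 0.7161
χ² = 0.0225 + 0.5142 + 0.7161 = 1.2528 ≈ 1.253
Degrees of freedom = 3 − 1 = 2; critical value at α = 0.05 is 5.991.
Since 1.253 < 5.991, we fail to reject the null hypothesis — the data are consistent with the 9:3:4 ratio.

1.253; consistent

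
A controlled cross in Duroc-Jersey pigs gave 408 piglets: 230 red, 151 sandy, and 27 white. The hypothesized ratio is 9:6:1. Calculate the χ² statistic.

0.115

Under the 9:6:1 hypothesis (Σ ratio = 16, N = 408):
  red: 408 × 9/16 = 229.5
  sandy: 408 × 6/16 = 153
  white: 408 × 1/16 = 25.5
χ² = Σ (O − E)² / E
  red: (230 − 229.5)² / 229.5 = 0.0011
  sandy: (151 − 153)² / 153 = 0.0261
  white: (27 − 25.5)² / 25.5 = 0.0882
χ² = 0.0011 + 0.0261 + 0.0882 = 0.1154 ≈ 0.115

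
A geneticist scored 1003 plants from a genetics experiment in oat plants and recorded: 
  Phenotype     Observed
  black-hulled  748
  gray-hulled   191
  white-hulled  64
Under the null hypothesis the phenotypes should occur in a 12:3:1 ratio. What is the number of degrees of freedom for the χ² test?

A goodness-of-fit test with 3 phenotype classes has df = 3 − 1 = 2.

2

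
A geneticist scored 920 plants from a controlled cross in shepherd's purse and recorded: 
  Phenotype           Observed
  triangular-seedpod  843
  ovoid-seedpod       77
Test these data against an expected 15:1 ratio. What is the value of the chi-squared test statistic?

The 15:1 ratio has 16 parts, so with N = 920 the expected counts are:
  triangular-seedpod: 920 × 15/16 = 862.5
  ovoid-seedpod: 920 × 1/16 = 57.5
χ² = Σ (O − E)² / E
  triangular-seedpod: (843 − 862.5)² / 862.5 = 0.4409
  ovoid-seedpod: (77 − 57.5)² / 57.5 = 6.6130
χ² = 0.4409 + 6.6130 = 7.0539 ≈ 7.054

7.054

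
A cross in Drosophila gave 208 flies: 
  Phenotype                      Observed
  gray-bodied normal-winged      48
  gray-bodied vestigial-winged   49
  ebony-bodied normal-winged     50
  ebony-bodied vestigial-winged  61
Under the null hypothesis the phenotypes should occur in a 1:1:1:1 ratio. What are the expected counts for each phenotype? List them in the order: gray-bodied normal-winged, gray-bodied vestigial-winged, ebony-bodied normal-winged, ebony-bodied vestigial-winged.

Total ratio parts = 4. Expected numbers out of 208:
  gray-bodied normal-winged: 208 × 1/4 = 52
  gray-bodied vestigial-winged: 208 × 1/4 = 52
  ebony-bodied normal-winged: 208 × 1/4 = 52
  ebony-bodied vestigial-winged: 208 × 1/4 = 52

52, 52, 52, 52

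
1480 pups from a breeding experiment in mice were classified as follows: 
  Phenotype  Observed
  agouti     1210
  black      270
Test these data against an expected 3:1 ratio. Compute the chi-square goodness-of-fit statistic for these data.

36.036

The 3:1 ratio has 4 parts, so with N = 1480 the expected counts are:
  agouti: 1480 × 3/4 = 1110
  black: 1480 × 1/4 = 370
χ² = Σ (O − E)² / E
  agouti: (1210 − 1110)² / 1110 = 9.0090
  black: (270 − 370)² / 370 = 27.0270
χ² = 9.0090 + 27.0270 = 36.036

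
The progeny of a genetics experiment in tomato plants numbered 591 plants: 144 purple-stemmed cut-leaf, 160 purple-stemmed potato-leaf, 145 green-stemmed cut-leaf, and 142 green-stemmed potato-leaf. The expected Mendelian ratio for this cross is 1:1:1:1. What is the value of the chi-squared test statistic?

Expected counts for N = 591 under a 1:1:1:1 ratio (total parts = 4):
  purple-stemmed cut-leaf: 591 × 1/4 = 147.75
  purple-stemmed potato-leaf: 591 × 1/4 = 147.75
  green-stemmed cut-leaf: 591 × 1/4 = 147.75
  green-stemmed potato-leaf: 591 × 1/4 = 147.75
χ² = Σ (O − E)² / E
  purple-stemmed cut-leaf: (144 − 147.75)² / 147.75 = 0.0952
  purple-stemmed potato-leaf: (160 − 147.75)² / 147.75 = 1.0157
  green-stemmed cut-leaf: (145 − 147.75)² / 147.75 = 0.0512
  green-stemmed potato-leaf: (142 − 147.75)² / 147.75 = 0.2238
χ² = 0.0952 + 1.0157 + 0.0512 + 0.2238 = 1.3859 ≈ 1.386

1.386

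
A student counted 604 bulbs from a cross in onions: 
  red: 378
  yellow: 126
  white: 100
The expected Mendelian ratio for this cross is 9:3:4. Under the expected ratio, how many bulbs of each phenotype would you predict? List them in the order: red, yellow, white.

339.75, 113.25, 151

Under the 9:3:4 hypothesis (Σ ratio = 16, N = 604):
  red: 604 × 9/16 = 339.75
  yellow: 604 × 3/16 = 113.25
  white: 604 × 4/16 = 151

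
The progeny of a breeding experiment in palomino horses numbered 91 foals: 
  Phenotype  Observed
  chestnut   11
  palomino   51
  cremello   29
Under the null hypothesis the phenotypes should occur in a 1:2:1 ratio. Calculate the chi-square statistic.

8.451

The 1:2:1 ratio has 4 parts, so with N = 91 the expected counts are:
  chestnut: 91 × 1/4 = 22.75
  palomino: 91 × 2/4 = 45.5
  cremello: 91 × 1/4 = 22.75
χ² = Σ (O − E)² / E
  chestnut: (11 − 22.75)² / 22.75 = 6.0687
  palomino: (51 − 45.5)² / 45.5 = 0.6648
  cremello: (29 − 22.75)² / 22.75 = 1.7170
χ² = 6.0687 + 0.6648 + 1.7170 = 8.4505 ≈ 8.451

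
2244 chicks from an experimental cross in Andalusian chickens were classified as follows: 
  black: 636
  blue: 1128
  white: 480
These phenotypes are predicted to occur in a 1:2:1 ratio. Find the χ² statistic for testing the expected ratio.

Expected counts for N = 2244 under a 1:2:1 ratio (total parts = 4):
  black: 2244 × 1/4 = 561
  blue: 2244 × 2/4 = 1122
  white: 2244 × 1/4 = 561
χ² = Σ (O − E)² / E
  black: (636 − 561)² / 561 = 10.0267
  blue: (1128 − 1122)² / 1122 = 0.0321
  white: (480 − 561)² / 561 = 11.6952
χ² = 10.0267 + 0.0321 + 11.6952 = 21.754

21.754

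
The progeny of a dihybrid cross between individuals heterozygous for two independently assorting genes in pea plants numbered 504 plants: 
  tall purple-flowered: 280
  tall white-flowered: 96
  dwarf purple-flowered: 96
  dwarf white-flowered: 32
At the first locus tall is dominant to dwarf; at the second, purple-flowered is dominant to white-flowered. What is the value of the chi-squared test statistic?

A dihybrid F₂ with independent assortment and complete dominance at both loci gives a 9:3:3:1 phenotypic ratio.
Expected counts for N = 504 under a 9:3:3:1 ratio (total parts = 16):
  tall purple-flowered: 504 × 9/16 = 283.5
  tall white-flowered: 504 × 3/16 = 94.5
  dwarf purple-flowered: 504 × 3/16 = 94.5
  dwarf white-flowered: 504 × 1/16 = 31.5
χ² = Σ (O − E)² / E
  tall purple-flowered: (280 − 283.5)² / 283.5 = 0.0432
  tall white-flowered: (96 − 94.5)² / 94.5 = 0.0238
  dwarf purple-flowered: (96 − 94.5)² / 94.5 = 0.0238
  dwarf white-flowered: (32 − 31.5)² / 31.5 = 0.0079
χ² = 0.0432 + 0.0238 + 0.0238 + 0.0079 = 0.0987 ≈ 0.099

0.099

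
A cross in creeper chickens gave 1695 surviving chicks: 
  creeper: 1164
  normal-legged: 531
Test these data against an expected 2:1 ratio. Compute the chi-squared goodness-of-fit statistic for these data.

The 2:1 ratio has 3 parts, so with N = 1695 the expected counts are:
  creeper: 1695 × 2/3 = 1130
  normal-legged: 1695 × 1/3 = 565
χ² = Σ (O − E)² / E
  creeper: (1164 − 1130)² / 1130 = 1.0230
  normal-legged: (531 − 565)² / 565 = 2.0460
χ² = 1.0230 + 2.0460 = 3.069

3.069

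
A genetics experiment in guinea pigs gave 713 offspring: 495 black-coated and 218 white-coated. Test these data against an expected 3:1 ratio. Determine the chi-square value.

11.819

Under the 3:1 hypothesis (Σ ratio = 4, N = 713):
  black-coated: 713 × 3/4 = 534.75
  white-coated: 713 × 1/4 = 178.25
χ² = Σ (O − E)² / E
  black-coated: (495 − 534.75)² / 534.75 = 2.9548
  white-coated: (218 − 178.25)² / 178.25 = 8.8643
χ² = 2.9548 + 8.8643 = 11.8191 ≈ 11.819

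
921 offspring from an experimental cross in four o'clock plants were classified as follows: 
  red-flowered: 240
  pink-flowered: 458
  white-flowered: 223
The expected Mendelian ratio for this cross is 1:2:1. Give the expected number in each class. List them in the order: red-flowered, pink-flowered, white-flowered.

Total ratio parts = 4. Expected numbers out of 921:
  red-flowered: 921 × 1/4 = 230.25
  pink-flowered: 921 × 2/4 = 460.5
  white-flowered: 921 × 1/4 = 230.25

230.25, 460.5, 230.25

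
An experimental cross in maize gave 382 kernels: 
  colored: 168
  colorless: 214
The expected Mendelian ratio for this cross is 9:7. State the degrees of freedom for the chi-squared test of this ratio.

1

A goodness-of-fit test with 2 phenotype classes has df = 2 − 1 = 1.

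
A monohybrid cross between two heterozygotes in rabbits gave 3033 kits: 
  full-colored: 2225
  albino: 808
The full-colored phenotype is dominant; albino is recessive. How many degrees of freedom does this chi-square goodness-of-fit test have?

For a monohybrid cross between heterozygotes with complete dominance, the expected phenotypic ratio is 3:1.
A goodness-of-fit test with 2 phenotype classes has df = 2 − 1 = 1.

1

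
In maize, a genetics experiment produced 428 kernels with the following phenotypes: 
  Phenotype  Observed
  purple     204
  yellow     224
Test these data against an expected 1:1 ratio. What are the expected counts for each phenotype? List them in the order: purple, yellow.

Total ratio parts = 2. Expected numbers out of 428:
  purple: 428 × 1/2 = 214
  yellow: 428 × 1/2 = 214

214, 214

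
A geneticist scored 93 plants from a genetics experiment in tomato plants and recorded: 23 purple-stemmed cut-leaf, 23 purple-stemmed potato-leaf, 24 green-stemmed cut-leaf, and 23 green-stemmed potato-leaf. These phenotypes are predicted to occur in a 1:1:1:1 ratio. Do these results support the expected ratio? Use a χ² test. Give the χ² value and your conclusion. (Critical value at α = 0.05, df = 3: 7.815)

0.032; consistent

Expected counts for N = 93 under a 1:1:1:1 ratio (total parts = 4):
  purple-stemmed cut-leaf: 93 × 1/4 = 23.25
  purple-stemmed potato-leaf: 93 × 1/4 = 23.25
  green-stemmed cut-leaf: 93 × 1/4 = 23.25
  green-stemmed potato-leaf: 93 × 1/4 = 23.25
χ² = Σ (O − E)² / E
  purple-stemmed cut-leaf: (23 − 23.25)² / 23.25 = 0.0027
  purple-stemmed potato-leaf: (23 − 23.25)² / 23.25 = 0.0027
  green-stemmed cut-leaf: (24 − 23.25)² / 23.25 = 0.0242
  green-stemmed potato-leaf: (23 − 23.25)² / 23.25 = 0.0027
χ² = 0.0027 + 0.0027 + 0.0242 + 0.0027 = 0.0323 ≈ 0.032
Degrees of freedom = 4 − 1 = 3; critical value at α = 0.05 is 7.815.
Since 0.032 < 7.815, we fail to reject the null hypothesis — the data are consistent with the 1:1:1:1 ratio.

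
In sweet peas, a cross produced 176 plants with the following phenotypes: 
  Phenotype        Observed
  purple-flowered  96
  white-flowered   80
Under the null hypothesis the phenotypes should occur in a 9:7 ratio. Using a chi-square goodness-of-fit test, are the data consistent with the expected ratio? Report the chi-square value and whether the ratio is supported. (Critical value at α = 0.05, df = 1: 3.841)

The 9:7 ratio has 16 parts, so with N = 176 the expected counts are:
  purple-flowered: 176 × 9/16 = 99
  white-flowered: 176 × 7/16 = 77
χ² = Σ (O − E)² / E
  purple-flowered: (96 − 99)² / 99 = 0.0909
  white-flowered: (80 − 77)² / 77 = 0.1169
χ² = 0.0909 + 0.1169 = 0.2078 ≈ 0.208
Degrees of freedom = 2 − 1 = 1; critical value at α = 0.05 is 3.841.
Since 0.208 < 3.841, we fail to reject the null hypothesis — the data are consistent with the 9:7 ratio.

0.208; consistent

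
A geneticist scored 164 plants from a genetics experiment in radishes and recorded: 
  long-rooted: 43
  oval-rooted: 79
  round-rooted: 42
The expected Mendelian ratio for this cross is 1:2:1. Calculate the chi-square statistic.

0.232

The 1:2:1 ratio has 4 parts, so with N = 164 the expected counts are:
  long-rooted: 164 × 1/4 = 41
  oval-rooted: 164 × 2/4 = 82
  round-rooted: 164 × 1/4 = 41
χ² = Σ (O − E)² / E
  long-rooted: (43 − 41)² / 41 = 0.0976
  oval-rooted: (79 − 82)² / 82 = 0.1098
  round-rooted: (42 − 41)² / 41 = 0.0244
χ² = 0.0976 + 0.1098 + 0.0244 = 0.2318 ≈ 0.232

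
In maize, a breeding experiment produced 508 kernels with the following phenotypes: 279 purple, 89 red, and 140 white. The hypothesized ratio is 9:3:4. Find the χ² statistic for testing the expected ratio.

1.900

Under the 9:3:4 hypothesis (Σ ratio = 16, N = 508):
  purple: 508 × 9/16 = 285.75
  red: 508 × 3/16 = 95.25
  white: 508 × 4/16 = 127
χ² = Σ (O − E)² / E
  purple: (279 − 285.75)² / 285.75 = 0.1594
  red: (89 − 95.25)² / 95.25 = 0.4101
  white: (140 − 127)² / 127 = 1.3307
χ² = 0.1594 + 0.4101 + 1.3307 = 1.9002 ≈ 1.900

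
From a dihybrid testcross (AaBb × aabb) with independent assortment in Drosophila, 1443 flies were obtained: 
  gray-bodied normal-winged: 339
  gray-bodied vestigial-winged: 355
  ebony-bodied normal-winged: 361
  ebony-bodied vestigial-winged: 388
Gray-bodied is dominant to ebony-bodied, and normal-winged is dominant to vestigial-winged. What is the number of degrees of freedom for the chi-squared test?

3

A dihybrid testcross with independent assortment gives a 1:1:1:1 ratio.
A goodness-of-fit test with 4 phenotype classes has df = 4 − 1 = 3.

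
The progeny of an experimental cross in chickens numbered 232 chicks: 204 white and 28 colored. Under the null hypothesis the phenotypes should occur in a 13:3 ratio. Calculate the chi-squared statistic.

6.798

Under the 13:3 hypothesis (Σ ratio = 16, N = 232):
  white: 232 × 13/16 = 188.5
  colored: 232 × 3/16 = 43.5
χ² = Σ (O − E)² / E
  white: (204 − 188.5)² / 188.5 = 1.2745
  colored: (28 − 43.5)² / 43.5 = 5.5230
χ² = 1.2745 + 5.5230 = 6.7975 ≈ 6.798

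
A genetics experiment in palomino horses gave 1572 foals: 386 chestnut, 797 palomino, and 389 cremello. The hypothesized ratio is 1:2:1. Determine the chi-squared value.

0.319

Under the 1:2:1 hypothesis (Σ ratio = 4, N = 1572):
  chestnut: 1572 × 1/4 = 393
  palomino: 1572 × 2/4 = 786
  cremello: 1572 × 1/4 = 393
χ² = Σ (O − E)² / E
  chestnut: (386 − 393)² / 393 = 0.1247
  palomino: (797 − 786)² / 786 = 0.1539
  cremello: (389 − 393)² / 393 = 0.0407
χ² = 0.1247 + 0.1539 + 0.0407 = 0.3193 ≈ 0.319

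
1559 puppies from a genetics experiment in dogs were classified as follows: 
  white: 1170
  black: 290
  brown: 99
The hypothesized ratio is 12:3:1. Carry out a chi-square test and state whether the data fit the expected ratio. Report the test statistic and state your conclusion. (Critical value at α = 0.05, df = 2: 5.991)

Total ratio parts = 16. Expected numbers out of 1559:
  white: 1559 × 12/16 = 1169.25
  black: 1559 × 3/16 = 292.3125
  brown: 1559 × 1/16 = 97.4375
χ² = Σ (O − E)² / E
  white: (1170 − 1169.25)² / 1169.25 = 0.0005
  black: (290 − 292.3125)² / 292.3125 = 0.0183
  brown: (99 − 97.4375)² / 97.4375 = 0.0251
χ² = 0.0005 + 0.0183 + 0.0251 = 0.0439 ≈ 0.044
Degrees of freedom = 3 − 1 = 2; critical value at α = 0.05 is 5.991.
Since 0.044 < 5.991, we fail to reject the null hypothesis — the data are consistent with the 12:3:1 ratio.

0.044; consistent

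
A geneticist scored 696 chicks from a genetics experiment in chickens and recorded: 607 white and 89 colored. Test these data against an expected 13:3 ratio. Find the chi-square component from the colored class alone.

Under the 13:3 hypothesis (Σ ratio = 16, N = 696):
  white: 696 × 13/16 = 565.5
  colored: 696 × 3/16 = 130.5
Contribution of colored: (89 − 130.5)² / 130.5 = 13.1973

13.197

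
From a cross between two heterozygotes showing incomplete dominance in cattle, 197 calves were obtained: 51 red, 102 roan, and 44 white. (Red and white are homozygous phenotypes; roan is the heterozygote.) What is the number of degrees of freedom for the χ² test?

With incomplete dominance, a heterozygote × heterozygote cross gives a 1:2:1 phenotypic ratio.
A goodness-of-fit test with 3 phenotype classes has df = 3 − 1 = 2.

2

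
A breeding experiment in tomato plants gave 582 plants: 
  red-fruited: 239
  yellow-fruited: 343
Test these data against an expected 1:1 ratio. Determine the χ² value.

Expected counts for N = 582 under a 1:1 ratio (total parts = 2):
  red-fruited: 582 × 1/2 = 291
  yellow-fruited: 582 × 1/2 = 291
χ² = Σ (O − E)² / E
  red-fruited: (239 − 291)² / 291 = 9.2921
  yellow-fruited: (343 − 291)² / 291 = 9.2921
χ² = 9.2921 + 9.2921 = 18.5842 ≈ 18.584

18.584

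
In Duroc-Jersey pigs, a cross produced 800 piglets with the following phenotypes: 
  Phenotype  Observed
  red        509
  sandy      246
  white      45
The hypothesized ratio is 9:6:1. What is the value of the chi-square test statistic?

17.956

Total ratio parts = 16. Expected numbers out of 800:
  red: 800 × 9/16 = 450
  sandy: 800 × 6/16 = 300
  white: 800 × 1/16 = 50
χ² = Σ (O − E)² / E
  red: (509 − 450)² / 450 = 7.7356
  sandy: (246 − 300)² / 300 = 9.7200
  white: (45 − 50)² / 50 = 0.5000
χ² = 7.7356 + 9.7200 + 0.5000 = 17.9556 ≈ 17.956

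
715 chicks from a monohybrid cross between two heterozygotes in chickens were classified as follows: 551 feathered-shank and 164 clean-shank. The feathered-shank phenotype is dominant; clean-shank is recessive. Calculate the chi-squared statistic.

1.623

For a monohybrid cross between heterozygotes with complete dominance, the expected phenotypic ratio is 3:1.
Expected counts for N = 715 under a 3:1 ratio (total parts = 4):
  feathered-shank: 715 × 3/4 = 536.25
  clean-shank: 715 × 1/4 = 178.75
χ² = Σ (O − E)² / E
  feathered-shank: (551 − 536.25)² / 536.25 = 0.4057
  clean-shank: (164 − 178.75)² / 178.75 = 1.2171
χ² = 0.4057 + 1.2171 = 1.6228 ≈ 1.623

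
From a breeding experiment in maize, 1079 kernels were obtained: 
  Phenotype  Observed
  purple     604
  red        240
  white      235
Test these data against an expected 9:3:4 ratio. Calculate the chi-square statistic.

11.511

Expected counts for N = 1079 under a 9:3:4 ratio (total parts = 16):
  purple: 1079 × 9/16 = 606.9375
  red: 1079 × 3/16 = 202.3125
  white: 1079 × 4/16 = 269.75
χ² = Σ (O − E)² / E
  purple: (604 − 606.9375)² / 606.9375 = 0.0142
  red: (240 − 202.3125)² / 202.3125 = 7.0206
  white: (235 − 269.75)² / 269.75 = 4.4766
χ² = 0.0142 + 7.0206 + 4.4766 = 11.5114 ≈ 11.511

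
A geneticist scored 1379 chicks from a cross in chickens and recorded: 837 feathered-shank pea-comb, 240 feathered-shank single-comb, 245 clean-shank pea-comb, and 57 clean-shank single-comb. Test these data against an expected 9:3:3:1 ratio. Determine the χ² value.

16.775

Total ratio parts = 16. Expected numbers out of 1379:
  feathered-shank pea-comb: 1379 × 9/16 = 775.6875
  feathered-shank single-comb: 1379 × 3/16 = 258.5625
  clean-shank pea-comb: 1379 × 3/16 = 258.5625
  clean-shank single-comb: 1379 × 1/16 = 86.1875
χ² = Σ (O − E)² / E
  feathered-shank pea-comb: (837 − 775.6875)² / 775.6875 = 4.8463
  feathered-shank single-comb: (240 − 258.5625)² / 258.5625 = 1.3326
  clean-shank pea-comb: (245 − 258.5625)² / 258.5625 = 0.7114
  clean-shank single-comb: (57 − 86.1875)² / 86.1875 = 9.8844
χ² = 4.8463 + 1.3326 + 0.7114 + 9.8844 = 16.7747 ≈ 16.775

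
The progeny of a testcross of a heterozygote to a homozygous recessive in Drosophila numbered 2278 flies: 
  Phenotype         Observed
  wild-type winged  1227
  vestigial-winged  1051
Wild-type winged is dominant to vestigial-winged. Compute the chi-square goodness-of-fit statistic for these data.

13.598

A testcross of a heterozygote (Aa × aa) gives a 1:1 phenotypic ratio.
Expected counts for N = 2278 under a 1:1 ratio (total parts = 2):
  wild-type winged: 2278 × 1/2 = 1139
  vestigial-winged: 2278 × 1/2 = 1139
χ² = Σ (O − E)² / E
  wild-type winged: (1227 − 1139)² / 1139 = 6.7989
  vestigial-winged: (1051 − 1139)² / 1139 = 6.7989
χ² = 6.7989 + 6.7989 = 13.5978 ≈ 13.598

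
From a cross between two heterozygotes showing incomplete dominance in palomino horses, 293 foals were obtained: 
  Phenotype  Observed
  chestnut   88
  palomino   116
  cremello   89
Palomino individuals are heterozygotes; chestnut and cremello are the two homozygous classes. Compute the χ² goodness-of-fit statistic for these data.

With incomplete dominance, a heterozygote × heterozygote cross gives a 1:2:1 phenotypic ratio.
Under the 1:2:1 hypothesis (Σ ratio = 4, N = 293):
  chestnut: 293 × 1/4 = 73.25
  palomino: 293 × 2/4 = 146.5
  cremello: 293 × 1/4 = 73.25
χ² = Σ (O − E)² / E
  chestnut: (88 − 73.25)² / 73.25 = 2.9701
  palomino: (116 − 146.5)² / 146.5 = 6.3498
  cremello: (89 − 73.25)² / 73.25 = 3.3865
χ² = 2.9701 + 6.3498 + 3.3865 = 12.7064 ≈ 12.706

12.706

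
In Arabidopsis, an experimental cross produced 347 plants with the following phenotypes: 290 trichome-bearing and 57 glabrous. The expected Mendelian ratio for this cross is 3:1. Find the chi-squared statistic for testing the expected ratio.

Total ratio parts = 4. Expected numbers out of 347:
  trichome-bearing: 347 × 3/4 = 260.25
  glabrous: 347 × 1/4 = 86.75
χ² = Σ (O − E)² / E
  trichome-bearing: (290 − 260.25)² / 260.25 = 3.4008
  glabrous: (57 − 86.75)² / 86.75 = 10.2024
χ² = 3.4008 + 10.2024 = 13.6032 ≈ 13.603

13.603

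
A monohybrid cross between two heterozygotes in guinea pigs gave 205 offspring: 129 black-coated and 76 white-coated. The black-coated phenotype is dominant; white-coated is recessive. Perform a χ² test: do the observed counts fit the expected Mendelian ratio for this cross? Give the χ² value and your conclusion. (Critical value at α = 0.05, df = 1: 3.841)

15.937; not consistent

For a monohybrid cross between heterozygotes with complete dominance, the expected phenotypic ratio is 3:1.
Under the 3:1 hypothesis (Σ ratio = 4, N = 205):
  black-coated: 205 × 3/4 = 153.75
  white-coated: 205 × 1/4 = 51.25
χ² = Σ (O − E)² / E
  black-coated: (129 − 153.75)² / 153.75 = 3.9841
  white-coated: (76 − 51.25)² / 51.25 = 11.9524
χ² = 3.9841 + 11.9524 = 15.9365 ≈ 15.937
Degrees of freedom = 2 − 1 = 1; critical value at α = 0.05 is 3.841.
Since 15.937 > 3.841, we reject the null hypothesis — the data do not fit the 3:1 ratio.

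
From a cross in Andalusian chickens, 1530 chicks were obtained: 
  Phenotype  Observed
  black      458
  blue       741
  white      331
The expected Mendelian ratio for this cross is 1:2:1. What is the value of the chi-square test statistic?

22.590

The 1:2:1 ratio has 4 parts, so with N = 1530 the expected counts are:
  black: 1530 × 1/4 = 382.5
  blue: 1530 × 2/4 = 765
  white: 1530 × 1/4 = 382.5
χ² = Σ (O − E)² / E
  black: (458 − 382.5)² / 382.5 = 14.9026
  blue: (741 − 765)² / 765 = 0.7529
  white: (331 − 382.5)² / 382.5 = 6.9340
χ² = 14.9026 + 0.7529 + 6.9340 = 22.5895 ≈ 22.590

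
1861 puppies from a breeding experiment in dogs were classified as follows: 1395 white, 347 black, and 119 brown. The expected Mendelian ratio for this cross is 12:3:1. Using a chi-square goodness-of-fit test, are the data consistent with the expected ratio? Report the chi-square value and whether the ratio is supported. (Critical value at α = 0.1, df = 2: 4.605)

Expected counts for N = 1861 under a 12:3:1 ratio (total parts = 16):
  white: 1861 × 12/16 = 1395.75
  black: 1861 × 3/16 = 348.9375
  brown: 1861 × 1/16 = 116.3125
χ² = Σ (O − E)² / E
  white: (1395 − 1395.75)² / 1395.75 = 0.0004
  black: (347 − 348.9375)² / 348.9375 = 0.0108
  brown: (119 − 116.3125)² / 116.3125 = 0.0621
χ² = 0.0004 + 0.0108 + 0.0621 = 0.0733 ≈ 0.073
Degrees of freedom = 3 − 1 = 2; critical value at α = 0.1 is 4.605.
Since 0.073 < 4.605, we fail to reject the null hypothesis — the data are consistent with the 12:3:1 ratio.

0.073; consistent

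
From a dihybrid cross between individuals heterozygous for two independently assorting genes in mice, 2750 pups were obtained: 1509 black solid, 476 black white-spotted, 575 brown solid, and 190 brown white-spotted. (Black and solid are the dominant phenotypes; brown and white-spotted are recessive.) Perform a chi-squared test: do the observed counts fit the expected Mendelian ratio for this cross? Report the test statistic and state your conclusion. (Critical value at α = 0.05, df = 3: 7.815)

A dihybrid F₂ with independent assortment and complete dominance at both loci gives a 9:3:3:1 phenotypic ratio.
Total ratio parts = 16. Expected numbers out of 2750:
  black solid: 2750 × 9/16 = 1546.875
  black white-spotted: 2750 × 3/16 = 515.625
  brown solid: 2750 × 3/16 = 515.625
  brown white-spotted: 2750 × 1/16 = 171.875
χ² = Σ (O − E)² / E
  black solid: (1509 − 1546.875)² / 1546.875 = 0.9274
  black white-spotted: (476 − 515.625)² / 515.625 = 3.0451
  brown solid: (575 − 515.625)² / 515.625 = 6.8371
  brown white-spotted: (190 − 171.875)² / 171.875 = 1.9114
χ² = 0.9274 + 3.0451 + 6.8371 + 1.9114 = 12.721
Degrees of freedom = 4 − 1 = 3; critical value at α = 0.05 is 7.815.
Since 12.721 > 7.815, we reject the null hypothesis — the data do not fit the 9:3:3:1 ratio.

12.721; not consistent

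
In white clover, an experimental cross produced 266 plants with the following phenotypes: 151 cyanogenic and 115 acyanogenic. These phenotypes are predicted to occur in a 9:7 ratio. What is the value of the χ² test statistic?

0.029

Total ratio parts = 16. Expected numbers out of 266:
  cyanogenic: 266 × 9/16 = 149.625
  acyanogenic: 266 × 7/16 = 116.375
χ² = Σ (O − E)² / E
  cyanogenic: (151 − 149.625)² / 149.625 = 0.0126
  acyanogenic: (115 − 116.375)² / 116.375 = 0.0162
χ² = 0.0126 + 0.0162 = 0.0288 ≈ 0.029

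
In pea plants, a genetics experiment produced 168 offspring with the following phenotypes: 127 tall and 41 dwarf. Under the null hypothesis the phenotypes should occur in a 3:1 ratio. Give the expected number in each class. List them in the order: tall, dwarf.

126, 42

Expected counts for N = 168 under a 3:1 ratio (total parts = 4):
  tall: 168 × 3/4 = 126
  dwarf: 168 × 1/4 = 42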